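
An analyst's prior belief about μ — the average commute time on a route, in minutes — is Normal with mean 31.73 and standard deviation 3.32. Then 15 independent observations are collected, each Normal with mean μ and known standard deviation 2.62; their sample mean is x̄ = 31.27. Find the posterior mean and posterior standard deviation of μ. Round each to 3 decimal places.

Prior precision 1/τ₀² = 1/3.32² = 0.0907243; data precision n/σ² = 15/2.62² = 2.18519.
Posterior precision = 0.0907243 + 2.18519 = 2.27591, giving posterior SD = 1/√2.27591 = 0.663.
Posterior mean = (0.0907243·31.73 + 2.18519·31.27) / 2.27591 = 31.288.

Posterior mean ≈ 31.288; posterior SD ≈ 0.663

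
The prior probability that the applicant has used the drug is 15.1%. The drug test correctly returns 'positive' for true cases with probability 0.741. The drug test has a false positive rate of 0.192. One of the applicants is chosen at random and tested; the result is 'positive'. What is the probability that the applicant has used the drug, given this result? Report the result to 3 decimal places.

Write H for 'the applicant has used the drug'. Prior odds H:¬H = 0.151/0.849 = 0.17786. For the 'positive' outcome, the likelihood ratio is 0.741/0.192 = 3.8594.
Posterior odds = 0.17786 × 3.8594 = 0.68641, so P(H|E) = 0.68641/(1+0.68641) = 0.407.

P(H | E) ≈ 0.407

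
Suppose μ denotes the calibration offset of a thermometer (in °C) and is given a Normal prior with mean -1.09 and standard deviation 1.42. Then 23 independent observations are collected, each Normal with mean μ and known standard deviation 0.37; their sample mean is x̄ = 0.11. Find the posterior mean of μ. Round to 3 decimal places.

Posterior mean ≈ 0.106

Prior precision 1/τ₀² = 1/1.42² = 0.495933; data precision n/σ² = 23/0.37² = 168.006.
Posterior precision = 0.495933 + 168.006 = 168.502.
Posterior mean = (0.495933·-1.09 + 168.006·0.11) / 168.502 = 0.106.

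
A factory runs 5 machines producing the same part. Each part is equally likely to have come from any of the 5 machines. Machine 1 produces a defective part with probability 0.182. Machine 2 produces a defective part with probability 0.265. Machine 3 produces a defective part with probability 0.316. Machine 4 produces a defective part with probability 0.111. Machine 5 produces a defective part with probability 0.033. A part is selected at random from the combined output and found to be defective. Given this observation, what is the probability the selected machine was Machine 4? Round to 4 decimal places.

Posterior probability ≈ 0.1224

P(defective|M1) = 0.182; P(defective|M2) = 0.265; P(defective|M3) = 0.316; P(defective|M4) = 0.111; P(defective|M5) = 0.033.
Prior × likelihood for each source: 0.2·0.182=0.03640, 0.2·0.265=0.05300, 0.2·0.316=0.06320, 0.2·0.111=0.02220, 0.2·0.033=0.006600. Summing gives P(defective) = 0.18140.
P(Machine 4 | defective) = 0.02220 / 0.18140 = 0.1224.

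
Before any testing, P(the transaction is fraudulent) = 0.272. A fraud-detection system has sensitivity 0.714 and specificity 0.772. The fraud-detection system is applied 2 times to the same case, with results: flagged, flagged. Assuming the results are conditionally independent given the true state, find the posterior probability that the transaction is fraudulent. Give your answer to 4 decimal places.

Let H be the event that the transaction is fraudulent; start with P(H) = 0.272. P('flagged'|H) = 0.714, P('flagged'|¬H) = 0.228.
Update on result 1 ('flagged'): P(H) ← 0.714·0.2720 / (0.714·0.2720 + 0.228·0.7280) = 0.19421/0.36019 = 0.5392.
Update on result 2 ('flagged'): P(H) ← 0.714·0.5392 / (0.714·0.5392 + 0.228·0.4608) = 0.38497/0.49004 = 0.7856.

Posterior P(H) ≈ 0.7856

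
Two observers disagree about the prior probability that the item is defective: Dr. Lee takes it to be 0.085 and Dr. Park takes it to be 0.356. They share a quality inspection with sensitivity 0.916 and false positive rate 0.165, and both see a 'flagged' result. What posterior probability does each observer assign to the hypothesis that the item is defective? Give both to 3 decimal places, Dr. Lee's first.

Dr. Lee: 0.340; Dr. Park: 0.754

The likelihood ratio for a 'flagged' result is 0.916/0.165 = 5.5515.
Dr. Lee: prior odds 0.085/0.915 = 0.092896; posterior odds 0.51571; posterior probability 0.340.
Dr. Park: prior odds 0.356/0.644 = 0.55280; posterior odds 3.0688; posterior probability 0.754.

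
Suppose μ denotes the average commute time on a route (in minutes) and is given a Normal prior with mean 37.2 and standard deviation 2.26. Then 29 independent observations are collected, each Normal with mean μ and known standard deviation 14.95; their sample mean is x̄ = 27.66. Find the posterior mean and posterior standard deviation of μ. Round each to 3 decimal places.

Prior precision 1/τ₀² = 1/2.26² = 0.195787; data precision n/σ² = 29/14.95² = 0.129752.
Posterior precision = 0.195787 + 0.129752 = 0.325539, giving posterior SD = 1/√0.325539 = 1.753.
Posterior mean = (0.195787·37.2 + 0.129752·27.66) / 0.325539 = 33.398.

Posterior mean ≈ 33.398; posterior SD ≈ 1.753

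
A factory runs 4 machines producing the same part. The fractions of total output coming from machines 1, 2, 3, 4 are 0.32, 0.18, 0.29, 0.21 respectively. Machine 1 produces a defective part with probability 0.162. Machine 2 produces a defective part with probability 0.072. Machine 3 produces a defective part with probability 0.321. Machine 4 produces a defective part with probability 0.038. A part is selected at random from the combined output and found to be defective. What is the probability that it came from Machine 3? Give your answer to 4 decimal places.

Tabulate prior·likelihood by source: [1] prior 0.32, lik 0.162, product 0.05184; [2] prior 0.18, lik 0.072, product 0.01296; [3] prior 0.29, lik 0.321, product 0.09309; [4] prior 0.21, lik 0.038, product 0.007980.
Normalizing constant = 0.16587; the posterior for Machine 3 is its product over the sum, 0.09309/0.16587 = 0.5612.

Posterior probability ≈ 0.5612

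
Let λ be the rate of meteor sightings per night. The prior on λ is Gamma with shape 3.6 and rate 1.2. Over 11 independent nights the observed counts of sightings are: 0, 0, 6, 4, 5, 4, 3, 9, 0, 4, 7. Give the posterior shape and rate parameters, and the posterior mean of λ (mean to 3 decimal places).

Posterior: Gamma(shape=45.6, rate=12.2); mean ≈ 3.738

The Poisson likelihood adds the total count to the shape and the number of exposure periods to the rate. Here ∑xᵢ = 42 and n = 11, so shape 3.6→45.6 and rate 1.2→12.2.
Posterior mean = shape/rate = 45.6/12.2 = 3.738.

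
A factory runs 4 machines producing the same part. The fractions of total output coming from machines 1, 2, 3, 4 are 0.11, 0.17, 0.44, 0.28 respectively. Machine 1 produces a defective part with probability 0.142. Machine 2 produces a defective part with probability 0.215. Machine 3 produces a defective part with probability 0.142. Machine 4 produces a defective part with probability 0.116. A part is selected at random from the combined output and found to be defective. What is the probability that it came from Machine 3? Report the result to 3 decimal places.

Posterior probability ≈ 0.425

Tabulate prior·likelihood by source: [1] prior 0.11, lik 0.142, product 0.01562; [2] prior 0.17, lik 0.215, product 0.03655; [3] prior 0.44, lik 0.142, product 0.06248; [4] prior 0.28, lik 0.116, product 0.03248.
Normalizing constant = 0.14713; the posterior for Machine 3 is its product over the sum, 0.06248/0.14713 = 0.425.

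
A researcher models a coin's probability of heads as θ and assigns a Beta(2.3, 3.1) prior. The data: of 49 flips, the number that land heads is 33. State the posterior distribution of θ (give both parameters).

Posterior: Beta(35.3, 19.1)

The binomial likelihood is conjugate to the Beta prior: with 33 successes and 16 failures, the posterior is Beta(2.3+33, 3.1+16) = Beta(35.3, 19.1).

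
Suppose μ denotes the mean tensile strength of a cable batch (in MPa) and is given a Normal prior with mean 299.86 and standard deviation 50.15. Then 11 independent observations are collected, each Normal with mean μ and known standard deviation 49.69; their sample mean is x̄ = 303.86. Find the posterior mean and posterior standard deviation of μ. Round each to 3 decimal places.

Posterior mean ≈ 303.532; posterior SD ≈ 14.355

Prior precision 1/τ₀² = 1/50.15² = 0.00039761; data precision n/σ² = 11/49.69² = 0.00445507.
Posterior precision = 0.00039761 + 0.00445507 = 0.00485268, giving posterior SD = 1/√0.00485268 = 14.355.
Posterior mean = (0.00039761·299.86 + 0.00445507·303.86) / 0.00485268 = 303.532.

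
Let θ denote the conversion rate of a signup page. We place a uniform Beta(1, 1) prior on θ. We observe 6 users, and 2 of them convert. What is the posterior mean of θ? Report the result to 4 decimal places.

Posterior mean ≈ 0.3750

The binomial likelihood is conjugate to the Beta prior: with 2 successes and 4 failures, the posterior is Beta(1+2, 1+4) = Beta(3, 5).
Posterior mean = α/(α+β) = 3/8 = 0.3750.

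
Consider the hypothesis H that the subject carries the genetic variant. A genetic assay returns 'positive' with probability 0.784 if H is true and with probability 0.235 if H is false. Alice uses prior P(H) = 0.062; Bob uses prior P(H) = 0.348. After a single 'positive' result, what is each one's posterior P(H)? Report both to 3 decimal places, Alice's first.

P('+'|H) = 0.784, P('+'|¬H) = 0.235.
Alice: numerator 0.784·0.062 = 0.048608; evidence = 0.048608+0.235·0.938 = 0.26904; posterior = 0.181.
Bob: numerator 0.784·0.348 = 0.27283; evidence = 0.27283+0.235·0.652 = 0.42605; posterior = 0.640.

Alice: 0.181; Bob: 0.640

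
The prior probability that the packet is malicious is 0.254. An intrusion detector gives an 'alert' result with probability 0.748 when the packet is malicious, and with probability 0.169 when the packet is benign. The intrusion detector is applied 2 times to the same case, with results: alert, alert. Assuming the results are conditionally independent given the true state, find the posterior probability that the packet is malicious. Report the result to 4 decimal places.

Posterior P(H) ≈ 0.8696

Let H be the event that the packet is malicious; start with P(H) = 0.254. P('alert'|H) = 0.748, P('alert'|¬H) = 0.169.
Update on result 1 ('alert'): P(H) ← 0.748·0.2540 / (0.748·0.2540 + 0.169·0.7460) = 0.18999/0.31607 = 0.6011.
Update on result 2 ('alert'): P(H) ← 0.748·0.6011 / (0.748·0.6011 + 0.169·0.3989) = 0.44963/0.51705 = 0.8696.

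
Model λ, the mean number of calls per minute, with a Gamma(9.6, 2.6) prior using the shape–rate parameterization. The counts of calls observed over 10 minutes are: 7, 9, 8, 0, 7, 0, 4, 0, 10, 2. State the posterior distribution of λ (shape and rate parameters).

Posterior: Gamma(shape=56.6, rate=12.6)

Total count ∑xᵢ = 47 over n = 10 minutes.
Gamma is conjugate to the Poisson likelihood: posterior is Gamma(shape = 9.6+47 = 56.6, rate = 2.6+10 = 12.6).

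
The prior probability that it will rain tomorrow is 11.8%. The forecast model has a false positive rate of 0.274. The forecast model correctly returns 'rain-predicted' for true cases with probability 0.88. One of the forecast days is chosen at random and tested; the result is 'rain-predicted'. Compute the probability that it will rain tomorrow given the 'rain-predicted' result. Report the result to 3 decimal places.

P(H | E) ≈ 0.301

Write H for 'it will rain tomorrow'. Prior odds H:¬H = 0.118/0.882 = 0.13379. For the 'rain-predicted' outcome, the likelihood ratio is 0.88/0.274 = 3.2117.
Posterior odds = 0.13379 × 3.2117 = 0.42968, so P(H|E) = 0.42968/(1+0.42968) = 0.301.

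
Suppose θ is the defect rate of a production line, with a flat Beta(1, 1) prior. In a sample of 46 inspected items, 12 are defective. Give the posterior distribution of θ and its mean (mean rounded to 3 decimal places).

Posterior: Beta(13, 35); mean ≈ 0.271

Observing 12 successes and 34 failures updates Beta(1, 1) by adding the success and failure counts to the two shape parameters: α = 1+12 = 13, β = 1+34 = 35.
Posterior mean = α/(α+β) = 13/48 = 0.271.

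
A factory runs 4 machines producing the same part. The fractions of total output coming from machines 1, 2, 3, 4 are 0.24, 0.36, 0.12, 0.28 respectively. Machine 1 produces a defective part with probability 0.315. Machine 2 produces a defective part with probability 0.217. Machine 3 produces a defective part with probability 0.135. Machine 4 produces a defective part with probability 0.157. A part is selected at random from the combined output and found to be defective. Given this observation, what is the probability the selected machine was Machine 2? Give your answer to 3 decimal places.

Tabulate prior·likelihood by source: [1] prior 0.24, lik 0.315, product 0.07560; [2] prior 0.36, lik 0.217, product 0.07812; [3] prior 0.12, lik 0.135, product 0.01620; [4] prior 0.28, lik 0.157, product 0.04396.
Normalizing constant = 0.21388; the posterior for Machine 2 is its product over the sum, 0.07812/0.21388 = 0.365.

Posterior probability ≈ 0.365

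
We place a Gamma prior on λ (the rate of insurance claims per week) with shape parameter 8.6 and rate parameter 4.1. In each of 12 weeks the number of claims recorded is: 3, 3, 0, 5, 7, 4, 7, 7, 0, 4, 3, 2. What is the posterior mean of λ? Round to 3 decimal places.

Total count ∑xᵢ = 45 over n = 12 weeks.
Gamma is conjugate to the Poisson likelihood: posterior is Gamma(shape = 8.6+45 = 53.6, rate = 4.1+12 = 16.1).
Posterior mean = shape/rate = 53.6/16.1 = 3.329.

Posterior mean ≈ 3.329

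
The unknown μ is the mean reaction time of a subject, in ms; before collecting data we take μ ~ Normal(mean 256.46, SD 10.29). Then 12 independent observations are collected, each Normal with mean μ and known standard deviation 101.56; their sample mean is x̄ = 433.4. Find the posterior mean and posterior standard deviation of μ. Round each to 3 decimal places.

Posterior mean ≈ 275.866; posterior SD ≈ 9.709

With known σ, the Normal prior is conjugate. Weight on the data is w = (n/σ²)/(n/σ² + 1/τ₀²) = 0.00116342/(0.00116342+0.00944429) = 0.10968.
Posterior mean = w·x̄ + (1−w)·μ₀ = 0.10968·433.4 + 0.89032·256.46 = 275.866. Posterior variance = 1/(0.00116342+0.00944429) = 94.2711, so SD = 9.709.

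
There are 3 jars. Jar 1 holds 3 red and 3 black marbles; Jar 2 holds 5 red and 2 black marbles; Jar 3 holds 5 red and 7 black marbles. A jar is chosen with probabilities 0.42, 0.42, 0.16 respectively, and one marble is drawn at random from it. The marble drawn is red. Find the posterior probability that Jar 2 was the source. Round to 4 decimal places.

P(red|Jar 1) = 0.5; P(red|Jar 2) = 0.7143; P(red|Jar 3) = 0.4167.
Prior × likelihood for each source: 0.42·0.5=0.2100, 0.42·0.7143=0.3000, 0.16·0.4167=0.06667. Summing gives P(red) = 0.57667.
P(Jar 2 | red) = 0.3000 / 0.57667 = 0.5202.

Posterior probability ≈ 0.5202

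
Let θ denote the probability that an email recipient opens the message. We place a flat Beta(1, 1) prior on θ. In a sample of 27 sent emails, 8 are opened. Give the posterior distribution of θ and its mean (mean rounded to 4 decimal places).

Observing 8 successes and 19 failures updates Beta(1, 1) by adding the success and failure counts to the two shape parameters: α = 1+8 = 9, β = 1+19 = 20.
E[θ | data] = 9/(9+20) = 0.3103.

Posterior: Beta(9, 20); mean ≈ 0.3103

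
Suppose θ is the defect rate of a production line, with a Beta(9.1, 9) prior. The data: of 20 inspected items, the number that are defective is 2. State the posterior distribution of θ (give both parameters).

Posterior: Beta(11.1, 27)

The binomial likelihood is conjugate to the Beta prior: with 2 successes and 18 failures, the posterior is Beta(9.1+2, 9+18) = Beta(11.1, 27).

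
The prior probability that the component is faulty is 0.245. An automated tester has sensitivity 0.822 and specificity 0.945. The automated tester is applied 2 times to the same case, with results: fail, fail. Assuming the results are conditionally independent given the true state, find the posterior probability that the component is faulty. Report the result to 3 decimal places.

Posterior P(H) ≈ 0.986

With H the event that the component is faulty, the joint likelihood of the observed sequence is P(data|H) = 0.822·0.822 = 0.67568 and P(data|¬H) = 0.055·0.055 = 0.0030250.
Bayes: P(H|data) = 0.245·0.67568 / (0.245·0.67568 + 0.755·0.0030250) = 0.16554/0.16783 = 0.9864.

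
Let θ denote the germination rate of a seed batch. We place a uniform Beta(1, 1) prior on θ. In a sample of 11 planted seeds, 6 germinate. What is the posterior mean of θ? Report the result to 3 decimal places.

Posterior mean ≈ 0.538

The binomial likelihood is conjugate to the Beta prior: with 6 successes and 5 failures, the posterior is Beta(1+6, 1+5) = Beta(7, 6).
Posterior mean = α/(α+β) = 7/13 = 0.538.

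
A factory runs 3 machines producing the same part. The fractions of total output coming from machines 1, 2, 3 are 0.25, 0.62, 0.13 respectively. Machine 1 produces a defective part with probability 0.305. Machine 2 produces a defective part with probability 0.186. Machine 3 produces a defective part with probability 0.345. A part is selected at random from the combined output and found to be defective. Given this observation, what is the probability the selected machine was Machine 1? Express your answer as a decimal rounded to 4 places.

Posterior probability ≈ 0.3225

Tabulate prior·likelihood by source: [1] prior 0.25, lik 0.305, product 0.07625; [2] prior 0.62, lik 0.186, product 0.1153; [3] prior 0.13, lik 0.345, product 0.04485.
Normalizing constant = 0.23642; the posterior for Machine 1 is its product over the sum, 0.07625/0.23642 = 0.3225.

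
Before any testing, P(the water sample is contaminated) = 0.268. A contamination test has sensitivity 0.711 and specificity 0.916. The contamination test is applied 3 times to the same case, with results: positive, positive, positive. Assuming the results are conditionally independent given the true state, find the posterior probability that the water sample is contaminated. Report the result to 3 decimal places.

Let H be the event that the water sample is contaminated; start with P(H) = 0.268. P('positive'|H) = 0.711, P('positive'|¬H) = 0.084.
Update on result 1 ('positive'): P(H) ← 0.711·0.2680 / (0.711·0.2680 + 0.084·0.7320) = 0.19055/0.25204 = 0.7560.
Update on result 2 ('positive'): P(H) ← 0.711·0.7560 / (0.711·0.7560 + 0.084·0.2440) = 0.53754/0.55803 = 0.9633.
Update on result 3 ('positive'): P(H) ← 0.711·0.9633 / (0.711·0.9633 + 0.084·0.0367) = 0.68489/0.68797 = 0.9955.

Posterior P(H) ≈ 0.996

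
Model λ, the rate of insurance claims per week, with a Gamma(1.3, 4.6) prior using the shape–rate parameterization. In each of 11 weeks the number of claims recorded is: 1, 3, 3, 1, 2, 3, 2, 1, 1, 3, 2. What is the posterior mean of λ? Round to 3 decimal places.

Posterior mean ≈ 1.494

Total count ∑xᵢ = 22 over n = 11 weeks.
Gamma is conjugate to the Poisson likelihood: posterior is Gamma(shape = 1.3+22 = 23.3, rate = 4.6+11 = 15.6).
E[λ | data] = 23.3/15.6 = 1.494.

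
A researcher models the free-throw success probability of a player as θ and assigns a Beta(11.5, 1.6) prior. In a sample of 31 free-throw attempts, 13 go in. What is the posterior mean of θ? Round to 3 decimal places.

Posterior mean ≈ 0.556

The binomial likelihood is conjugate to the Beta prior: with 13 successes and 18 failures, the posterior is Beta(11.5+13, 1.6+18) = Beta(24.5, 19.6).
Posterior mean = α/(α+β) = 24.5/44.1 = 0.556.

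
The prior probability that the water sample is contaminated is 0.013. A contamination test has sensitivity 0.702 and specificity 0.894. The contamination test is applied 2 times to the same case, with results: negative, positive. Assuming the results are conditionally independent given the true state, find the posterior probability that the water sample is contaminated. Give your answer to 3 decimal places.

Posterior P(H) ≈ 0.028

Let H be the event that the water sample is contaminated; start with P(H) = 0.013. P('positive'|H) = 0.702, P('positive'|¬H) = 0.106.
Update on result 1 ('negative'): P(H) ← 0.298·0.0130 / (0.298·0.0130 + 0.894·0.9870) = 0.0038740/0.88625 = 0.0044.
Update on result 2 ('positive'): P(H) ← 0.702·0.0044 / (0.702·0.0044 + 0.106·0.9956) = 0.0030686/0.10861 = 0.0283.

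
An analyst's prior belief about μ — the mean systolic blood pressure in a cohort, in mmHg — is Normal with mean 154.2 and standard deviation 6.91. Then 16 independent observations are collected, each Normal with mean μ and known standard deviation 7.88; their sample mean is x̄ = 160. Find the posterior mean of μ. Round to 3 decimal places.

Posterior mean ≈ 159.564

Prior precision 1/τ₀² = 1/6.91² = 0.0209432; data precision n/σ² = 16/7.88² = 0.257672.
Posterior precision = 0.0209432 + 0.257672 = 0.278615.
Posterior mean = (0.0209432·154.2 + 0.257672·160) / 0.278615 = 159.564.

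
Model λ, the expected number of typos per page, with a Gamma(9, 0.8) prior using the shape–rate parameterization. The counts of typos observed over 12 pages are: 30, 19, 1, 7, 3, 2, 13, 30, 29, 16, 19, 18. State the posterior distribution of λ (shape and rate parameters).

Total count ∑xᵢ = 187 over n = 12 pages.
Gamma is conjugate to the Poisson likelihood: posterior is Gamma(shape = 9+187 = 196, rate = 0.8+12 = 12.8).

Posterior: Gamma(shape=196, rate=12.8)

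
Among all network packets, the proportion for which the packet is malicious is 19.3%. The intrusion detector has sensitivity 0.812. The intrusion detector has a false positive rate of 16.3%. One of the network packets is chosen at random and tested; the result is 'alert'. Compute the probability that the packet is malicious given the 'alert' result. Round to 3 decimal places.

Let H be the event that the packet is malicious. P(H) = 0.193, so P(¬H) = 0.807. With E the 'alert' result, P(E|H) = 0.812 and P(E|¬H) = 0.163.
P(E) = 0.812·0.193 + 0.163·0.807 = 0.15672 + 0.13154 = 0.28826.
By Bayes' theorem, P(H|E) = 0.15672 / 0.28826 = 0.544.

P(H | E) ≈ 0.544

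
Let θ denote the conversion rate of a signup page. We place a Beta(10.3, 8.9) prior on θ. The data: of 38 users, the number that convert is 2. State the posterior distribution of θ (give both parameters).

Observing 2 successes and 36 failures updates Beta(10.3, 8.9) by adding the success and failure counts to the two shape parameters: α = 10.3+2 = 12.3, β = 8.9+36 = 44.9.

Posterior: Beta(12.3, 44.9)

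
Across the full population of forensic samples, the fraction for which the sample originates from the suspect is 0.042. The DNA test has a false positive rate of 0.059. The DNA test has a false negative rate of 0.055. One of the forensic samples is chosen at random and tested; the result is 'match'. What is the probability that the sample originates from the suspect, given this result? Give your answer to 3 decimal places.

Let H be the event that the sample originates from the suspect. P(H) = 0.042, so P(¬H) = 0.958. With E the 'match' result, P(E|H) = 0.945 and P(E|¬H) = 0.059.
P(E) = 0.945·0.042 + 0.059·0.958 = 0.039690 + 0.056522 = 0.096212.
By Bayes' theorem, P(H|E) = 0.039690 / 0.096212 = 0.413.

P(H | E) ≈ 0.413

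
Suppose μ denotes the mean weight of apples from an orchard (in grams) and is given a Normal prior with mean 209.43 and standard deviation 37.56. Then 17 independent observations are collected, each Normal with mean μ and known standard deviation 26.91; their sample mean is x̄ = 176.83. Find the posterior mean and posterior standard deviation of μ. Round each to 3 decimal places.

With known σ, the Normal prior is conjugate. Weight on the data is w = (n/σ²)/(n/σ² + 1/τ₀²) = 0.0234759/(0.0234759+0.00070884) = 0.97069.
Posterior mean = w·x̄ + (1−w)·μ₀ = 0.97069·176.83 + 0.029309·209.43 = 177.785. Posterior variance = 1/(0.0234759+0.00070884) = 41.3485, so SD = 6.430.

Posterior mean ≈ 177.785; posterior SD ≈ 6.430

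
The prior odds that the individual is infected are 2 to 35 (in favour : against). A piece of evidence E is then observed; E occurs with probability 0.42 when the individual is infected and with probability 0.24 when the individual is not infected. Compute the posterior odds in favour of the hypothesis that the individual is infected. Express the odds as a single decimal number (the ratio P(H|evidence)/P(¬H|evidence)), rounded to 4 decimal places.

Posterior odds ≈ 0.1000

Prior odds = 2/35 = 0.057143.
Likelihood ratio for E = 0.42/0.24 = 1.7500.
Posterior odds = prior odds × LR = 0.10000.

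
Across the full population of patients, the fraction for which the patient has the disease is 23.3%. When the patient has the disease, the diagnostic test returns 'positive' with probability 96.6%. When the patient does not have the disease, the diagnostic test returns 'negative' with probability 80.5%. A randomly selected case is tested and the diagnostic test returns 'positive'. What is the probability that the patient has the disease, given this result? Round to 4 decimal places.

Let H be the event that the patient has the disease. P(H) = 0.233, so P(¬H) = 0.767. With E the 'positive' result, P(E|H) = 0.966 and P(E|¬H) = 0.195.
P(E) = 0.966·0.233 + 0.195·0.767 = 0.22508 + 0.14957 = 0.37464.
By Bayes' theorem, P(H|E) = 0.22508 / 0.37464 = 0.6008.

P(H | E) ≈ 0.6008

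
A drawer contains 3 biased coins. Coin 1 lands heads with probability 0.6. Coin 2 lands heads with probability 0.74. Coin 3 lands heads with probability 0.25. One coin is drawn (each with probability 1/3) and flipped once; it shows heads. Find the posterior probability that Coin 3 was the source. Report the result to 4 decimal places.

Posterior probability ≈ 0.1572

P(heads|C1) = 0.6; P(heads|C2) = 0.74; P(heads|C3) = 0.25.
Prior × likelihood for each source: 0.333333·0.6=0.2000, 0.333333·0.74=0.2467, 0.333333·0.25=0.08333. Summing gives P(heads) = 0.53000.
P(Coin 3 | heads) = 0.08333 / 0.53000 = 0.1572.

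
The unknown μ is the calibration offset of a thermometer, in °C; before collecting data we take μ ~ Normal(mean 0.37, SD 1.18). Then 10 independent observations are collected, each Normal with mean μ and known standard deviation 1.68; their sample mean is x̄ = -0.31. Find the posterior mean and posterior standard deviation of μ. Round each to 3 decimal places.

Posterior mean ≈ -0.195; posterior SD ≈ 0.484

Prior precision 1/τ₀² = 1/1.18² = 0.718184; data precision n/σ² = 10/1.68² = 3.54308.
Posterior precision = 0.718184 + 3.54308 = 4.26127, giving posterior SD = 1/√4.26127 = 0.484.
Posterior mean = (0.718184·0.37 + 3.54308·-0.31) / 4.26127 = -0.195.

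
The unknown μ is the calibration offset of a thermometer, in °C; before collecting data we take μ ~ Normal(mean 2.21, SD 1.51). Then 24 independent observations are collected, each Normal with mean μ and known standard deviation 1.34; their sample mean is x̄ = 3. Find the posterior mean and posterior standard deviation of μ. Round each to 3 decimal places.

With known σ, the Normal prior is conjugate. Weight on the data is w = (n/σ²)/(n/σ² + 1/τ₀²) = 13.3660/(13.3660+0.438577) = 0.96823.
Posterior mean = w·x̄ + (1−w)·μ₀ = 0.96823·3 + 0.031770·2.21 = 2.975. Posterior variance = 1/(13.3660+0.438577) = 0.0724397, so SD = 0.269.

Posterior mean ≈ 2.975; posterior SD ≈ 0.269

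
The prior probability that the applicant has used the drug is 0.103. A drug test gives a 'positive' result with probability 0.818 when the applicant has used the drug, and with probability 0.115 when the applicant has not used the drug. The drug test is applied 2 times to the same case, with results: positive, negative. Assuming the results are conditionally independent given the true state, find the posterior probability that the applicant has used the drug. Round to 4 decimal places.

Let H be the event that the applicant has used the drug; start with P(H) = 0.103. P('positive'|H) = 0.818, P('positive'|¬H) = 0.115.
Update on result 1 ('positive'): P(H) ← 0.818·0.1030 / (0.818·0.1030 + 0.115·0.8970) = 0.084254/0.18741 = 0.4496.
Update on result 2 ('negative'): P(H) ← 0.182·0.4496 / (0.182·0.4496 + 0.885·0.5504) = 0.081822/0.56895 = 0.1438.

Posterior P(H) ≈ 0.1438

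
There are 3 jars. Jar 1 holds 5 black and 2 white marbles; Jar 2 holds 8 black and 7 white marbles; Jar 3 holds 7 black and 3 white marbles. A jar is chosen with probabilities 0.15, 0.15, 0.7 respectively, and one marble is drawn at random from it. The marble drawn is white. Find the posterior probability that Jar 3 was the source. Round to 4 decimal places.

Posterior probability ≈ 0.6504

P(white|Jar 1) = 0.2857; P(white|Jar 2) = 0.4667; P(white|Jar 3) = 0.3.
Prior × likelihood for each source: 0.15·0.2857=0.04286, 0.15·0.4667=0.07000, 0.7·0.3=0.2100. Summing gives P(white) = 0.32286.
P(Jar 3 | white) = 0.2100 / 0.32286 = 0.6504.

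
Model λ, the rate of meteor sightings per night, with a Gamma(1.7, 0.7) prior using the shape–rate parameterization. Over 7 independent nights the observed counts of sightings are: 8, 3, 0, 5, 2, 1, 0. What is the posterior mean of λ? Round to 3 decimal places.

Posterior mean ≈ 2.688

The Poisson likelihood adds the total count to the shape and the number of exposure periods to the rate. Here ∑xᵢ = 19 and n = 7, so shape 1.7→20.7 and rate 0.7→7.7.
Posterior mean = shape/rate = 20.7/7.7 = 2.688.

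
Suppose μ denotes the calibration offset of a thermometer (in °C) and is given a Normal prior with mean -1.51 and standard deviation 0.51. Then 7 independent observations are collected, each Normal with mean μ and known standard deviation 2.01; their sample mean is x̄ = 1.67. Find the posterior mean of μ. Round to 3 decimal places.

Posterior mean ≈ -0.522

With known σ, the Normal prior is conjugate. Weight on the data is w = (n/σ²)/(n/σ² + 1/τ₀²) = 1.73263/(1.73263+3.84468) = 0.31066.
Posterior mean = w·x̄ + (1−w)·μ₀ = 0.31066·1.67 + 0.68934·-1.51 = -0.522.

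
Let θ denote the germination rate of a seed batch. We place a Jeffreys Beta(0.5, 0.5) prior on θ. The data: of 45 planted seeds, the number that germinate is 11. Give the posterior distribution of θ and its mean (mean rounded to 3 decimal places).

Posterior: Beta(11.5, 34.5); mean ≈ 0.250

Observing 11 successes and 34 failures updates Beta(0.5, 0.5) by adding the success and failure counts to the two shape parameters: α = 0.5+11 = 11.5, β = 0.5+34 = 34.5.
E[θ | data] = 11.5/(11.5+34.5) = 0.250.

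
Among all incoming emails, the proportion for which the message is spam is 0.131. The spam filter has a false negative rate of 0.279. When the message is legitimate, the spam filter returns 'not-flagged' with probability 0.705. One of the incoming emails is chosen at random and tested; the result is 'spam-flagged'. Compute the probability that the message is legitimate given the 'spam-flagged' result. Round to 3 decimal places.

Write H for 'the message is spam'. Prior odds H:¬H = 0.131/0.869 = 0.15075. For the 'spam-flagged' outcome, the likelihood ratio is 0.721/0.295 = 2.4441.
Posterior odds = 0.15075 × 2.4441 = 0.36844, so P(H|E) = 0.36844/(1+0.36844) = 0.269. Then P(¬H|E) = 1 − 0.269 = 0.731.

P(¬H | E) ≈ 0.731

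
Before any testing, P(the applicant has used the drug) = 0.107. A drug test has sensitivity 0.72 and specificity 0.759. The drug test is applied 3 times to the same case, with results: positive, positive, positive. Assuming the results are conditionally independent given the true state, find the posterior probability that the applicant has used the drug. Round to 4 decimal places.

Posterior P(H) ≈ 0.7616

Let H be the event that the applicant has used the drug; start with P(H) = 0.107. P('positive'|H) = 0.72, P('positive'|¬H) = 0.241.
Update on result 1 ('positive'): P(H) ← 0.72·0.1070 / (0.72·0.1070 + 0.241·0.8930) = 0.077040/0.29225 = 0.2636.
Update on result 2 ('positive'): P(H) ← 0.72·0.2636 / (0.72·0.2636 + 0.241·0.7364) = 0.18980/0.36727 = 0.5168.
Update on result 3 ('positive'): P(H) ← 0.72·0.5168 / (0.72·0.5168 + 0.241·0.4832) = 0.37208/0.48854 = 0.7616.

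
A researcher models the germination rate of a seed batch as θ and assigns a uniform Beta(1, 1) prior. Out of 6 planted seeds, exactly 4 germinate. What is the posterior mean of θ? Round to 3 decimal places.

Posterior mean ≈ 0.625

The binomial likelihood is conjugate to the Beta prior: with 4 successes and 2 failures, the posterior is Beta(1+4, 1+2) = Beta(5, 3).
E[θ | data] = 5/(5+3) = 0.625.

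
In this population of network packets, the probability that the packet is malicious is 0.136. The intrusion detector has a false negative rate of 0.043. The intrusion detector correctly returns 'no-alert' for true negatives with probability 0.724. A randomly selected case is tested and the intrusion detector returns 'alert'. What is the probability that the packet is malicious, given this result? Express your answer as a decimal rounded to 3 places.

Write H for 'the packet is malicious'. Prior odds H:¬H = 0.136/0.864 = 0.15741. For the 'alert' outcome, the likelihood ratio is 0.957/0.276 = 3.4674.
Posterior odds = 0.15741 × 3.4674 = 0.54579, so P(H|E) = 0.54579/(1+0.54579) = 0.353.

P(H | E) ≈ 0.353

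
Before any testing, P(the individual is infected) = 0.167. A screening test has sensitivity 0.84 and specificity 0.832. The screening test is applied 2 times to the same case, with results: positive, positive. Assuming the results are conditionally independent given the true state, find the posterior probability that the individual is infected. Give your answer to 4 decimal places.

Let H be the event that the individual is infected; start with P(H) = 0.167. P('positive'|H) = 0.84, P('positive'|¬H) = 0.168.
Update on result 1 ('positive'): P(H) ← 0.84·0.1670 / (0.84·0.1670 + 0.168·0.8330) = 0.14028/0.28022 = 0.5006.
Update on result 2 ('positive'): P(H) ← 0.84·0.5006 / (0.84·0.5006 + 0.168·0.4994) = 0.42050/0.50440 = 0.8337.

Posterior P(H) ≈ 0.8337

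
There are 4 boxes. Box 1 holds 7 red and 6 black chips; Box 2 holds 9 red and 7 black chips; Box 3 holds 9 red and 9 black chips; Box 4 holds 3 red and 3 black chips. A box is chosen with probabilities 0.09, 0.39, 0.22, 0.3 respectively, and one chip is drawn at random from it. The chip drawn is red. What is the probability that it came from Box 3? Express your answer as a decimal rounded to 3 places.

Posterior probability ≈ 0.208

P(red|Box 1) = 0.5385; P(red|Box 2) = 0.5625; P(red|Box 3) = 0.5; P(red|Box 4) = 0.5.
Prior × likelihood for each source: 0.09·0.5385=0.04846, 0.39·0.5625=0.2194, 0.22·0.5=0.1100, 0.3·0.5=0.1500. Summing gives P(red) = 0.52784.
P(Box 3 | red) = 0.1100 / 0.52784 = 0.208.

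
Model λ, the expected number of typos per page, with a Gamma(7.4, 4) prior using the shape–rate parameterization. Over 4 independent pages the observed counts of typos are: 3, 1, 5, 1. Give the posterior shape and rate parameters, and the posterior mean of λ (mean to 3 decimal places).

Posterior: Gamma(shape=17.4, rate=8); mean ≈ 2.175

Total count ∑xᵢ = 10 over n = 4 pages.
Gamma is conjugate to the Poisson likelihood: posterior is Gamma(shape = 7.4+10 = 17.4, rate = 4+4 = 8).
E[λ | data] = 17.4/8 = 2.175.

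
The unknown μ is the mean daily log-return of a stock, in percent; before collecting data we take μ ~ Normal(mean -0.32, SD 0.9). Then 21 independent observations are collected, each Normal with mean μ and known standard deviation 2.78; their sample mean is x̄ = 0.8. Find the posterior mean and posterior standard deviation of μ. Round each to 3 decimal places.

With known σ, the Normal prior is conjugate. Weight on the data is w = (n/σ²)/(n/σ² + 1/τ₀²) = 2.71725/(2.71725+1.23457) = 0.68759.
Posterior mean = w·x̄ + (1−w)·μ₀ = 0.68759·0.8 + 0.31241·-0.32 = 0.450. Posterior variance = 1/(2.71725+1.23457) = 0.253048, so SD = 0.503.

Posterior mean ≈ 0.450; posterior SD ≈ 0.503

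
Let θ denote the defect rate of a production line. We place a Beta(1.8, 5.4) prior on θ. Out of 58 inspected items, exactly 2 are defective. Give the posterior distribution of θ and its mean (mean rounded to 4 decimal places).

The binomial likelihood is conjugate to the Beta prior: with 2 successes and 56 failures, the posterior is Beta(1.8+2, 5.4+56) = Beta(3.8, 61.4).
Posterior mean = α/(α+β) = 3.8/65.2 = 0.0583.

Posterior: Beta(3.8, 61.4); mean ≈ 0.0583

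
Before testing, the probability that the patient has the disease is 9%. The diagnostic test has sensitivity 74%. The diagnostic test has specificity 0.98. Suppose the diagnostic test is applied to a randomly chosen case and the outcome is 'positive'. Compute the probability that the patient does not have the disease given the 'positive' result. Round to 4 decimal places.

Write H for 'the patient has the disease'. Prior odds H:¬H = 0.09/0.91 = 0.098901. For the 'positive' outcome, the likelihood ratio is 0.74/0.02 = 37.000.
Posterior odds = 0.098901 × 37.000 = 3.6593, so P(H|E) = 3.6593/(1+3.6593) = 0.7854. Then P(¬H|E) = 1 − 0.7854 = 0.2146.

P(¬H | E) ≈ 0.2146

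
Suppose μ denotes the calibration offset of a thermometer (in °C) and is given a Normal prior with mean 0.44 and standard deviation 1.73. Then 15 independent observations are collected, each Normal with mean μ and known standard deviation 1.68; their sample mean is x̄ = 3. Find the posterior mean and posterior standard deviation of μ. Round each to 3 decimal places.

Posterior mean ≈ 2.849; posterior SD ≈ 0.421

With known σ, the Normal prior is conjugate. Weight on the data is w = (n/σ²)/(n/σ² + 1/τ₀²) = 5.31463/(5.31463+0.334124) = 0.94085.
Posterior mean = w·x̄ + (1−w)·μ₀ = 0.94085·3 + 0.059150·0.44 = 2.849. Posterior variance = 1/(5.31463+0.334124) = 0.177030, so SD = 0.421.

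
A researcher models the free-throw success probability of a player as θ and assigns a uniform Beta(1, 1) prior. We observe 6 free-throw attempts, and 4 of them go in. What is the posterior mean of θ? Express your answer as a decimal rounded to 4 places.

Observing 4 successes and 2 failures updates Beta(1, 1) by adding the success and failure counts to the two shape parameters: α = 1+4 = 5, β = 1+2 = 3.
E[θ | data] = 5/(5+3) = 0.6250.

Posterior mean ≈ 0.6250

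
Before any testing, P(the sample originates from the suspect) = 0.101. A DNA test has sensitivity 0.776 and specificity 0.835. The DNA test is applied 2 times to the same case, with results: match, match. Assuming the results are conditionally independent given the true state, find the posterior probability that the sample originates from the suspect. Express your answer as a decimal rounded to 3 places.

Posterior P(H) ≈ 0.713

With H the event that the sample originates from the suspect, the joint likelihood of the observed sequence is P(data|H) = 0.776·0.776 = 0.60218 and P(data|¬H) = 0.165·0.165 = 0.027225.
Bayes: P(H|data) = 0.101·0.60218 / (0.101·0.60218 + 0.899·0.027225) = 0.060820/0.085295 = 0.7131.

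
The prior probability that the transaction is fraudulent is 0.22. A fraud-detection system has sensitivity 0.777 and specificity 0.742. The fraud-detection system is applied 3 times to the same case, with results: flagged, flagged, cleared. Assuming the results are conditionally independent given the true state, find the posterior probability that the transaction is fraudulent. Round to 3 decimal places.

With H the event that the transaction is fraudulent, the joint likelihood of the observed sequence is P(data|H) = 0.777·0.777·0.223 = 0.13463 and P(data|¬H) = 0.258·0.258·0.742 = 0.049390.
Bayes: P(H|data) = 0.22·0.13463 / (0.22·0.13463 + 0.78·0.049390) = 0.029619/0.068144 = 0.4347.

Posterior P(H) ≈ 0.435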